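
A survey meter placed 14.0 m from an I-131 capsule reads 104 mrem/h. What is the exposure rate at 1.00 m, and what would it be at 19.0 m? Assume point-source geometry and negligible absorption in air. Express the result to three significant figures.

Intensity scales as (d₁/d₂)², so
At 1.00 m: (14.0/1.00)² = 196.0, so 104 × 196.0 = 20380 mrem/h
At 19.0 m: (1.00/19.0)² = 0.002770, so 20380 × 0.002770 = 56.45 mrem/h.

20400 mrem/h; 56.5 mrem/h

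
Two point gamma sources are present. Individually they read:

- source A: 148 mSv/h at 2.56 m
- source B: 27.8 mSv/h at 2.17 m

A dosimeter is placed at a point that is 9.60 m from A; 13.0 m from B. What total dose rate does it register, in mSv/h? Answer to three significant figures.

Each source contributes Iᵢ·(dᵢ/rᵢ)²; contributions add.
A: 148 × (2.56/9.60)² = 10.52 mSv/h
B: 27.8 × (2.17/13.0)² = 0.7746 mSv/h
Total = 10.52 + 0.7746 = 11.29 mSv/h.

11.3 mSv/h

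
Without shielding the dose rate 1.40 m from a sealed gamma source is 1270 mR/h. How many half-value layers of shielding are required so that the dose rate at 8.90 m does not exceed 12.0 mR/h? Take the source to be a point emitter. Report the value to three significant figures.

1.39 half-value layers

At 8.90 m, distance alone gives (1.40/8.90)² = 0.02474, so 1270 × 0.02474 = 31.42 mR/h.
Further attenuation needed: 31.42/12.0 = 2.618.
n = log₂(2.618) = 1.388 half-value layers.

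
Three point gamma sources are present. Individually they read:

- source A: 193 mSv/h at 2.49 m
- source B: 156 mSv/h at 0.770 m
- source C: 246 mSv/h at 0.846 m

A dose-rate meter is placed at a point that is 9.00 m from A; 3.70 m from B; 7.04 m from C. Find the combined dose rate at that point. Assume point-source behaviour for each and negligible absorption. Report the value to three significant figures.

25.1 mSv/h

By superposition, sum each source's inverse-square contribution:
A: 193 × (2.49/9.00)² = 14.77 mSv/h
B: 156 × (0.770/3.70)² = 6.756 mSv/h
C: 246 × (0.846/7.04)² = 3.552 mSv/h
Total = 14.77 + 6.756 + 3.552 = 25.08 mSv/h.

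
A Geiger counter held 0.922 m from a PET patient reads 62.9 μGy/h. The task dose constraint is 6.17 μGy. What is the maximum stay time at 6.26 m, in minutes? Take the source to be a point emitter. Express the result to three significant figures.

271 min

Since intensity falls as 1/r², rate at 6.26 m:
62.9 × (0.922/6.26)² = 62.9 × 0.02169 = 1.364 μGy/h.
Stay time = 6.17 μGy ÷ 1.364 μGy/h = 4.523 h = 271.4 min.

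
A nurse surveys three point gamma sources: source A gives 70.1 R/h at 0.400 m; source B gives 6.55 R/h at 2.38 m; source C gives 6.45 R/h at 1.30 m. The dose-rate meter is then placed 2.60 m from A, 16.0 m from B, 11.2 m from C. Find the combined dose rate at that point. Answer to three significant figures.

1.89 R/h

Each source contributes Iᵢ·(dᵢ/rᵢ)²; contributions add.
A: 70.1 × (0.400/2.60)² = 1.659 R/h
B: 6.55 × (2.38/16.0)² = 0.1449 R/h
C: 6.45 × (1.30/11.2)² = 0.08690 R/h
Total = 1.659 + 0.1449 + 0.08690 = 1.891 R/h.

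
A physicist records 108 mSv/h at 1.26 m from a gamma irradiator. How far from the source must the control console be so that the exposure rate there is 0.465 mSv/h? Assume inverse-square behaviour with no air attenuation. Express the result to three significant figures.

19.2 m

Intensity scales as (d₁/d₂)², so d₂ = d₁·√(I₁/I₂).
I₁/I₂ = 108/0.465 = 232.3, so d₂ = 1.26 × √232.3 = 19.20 m.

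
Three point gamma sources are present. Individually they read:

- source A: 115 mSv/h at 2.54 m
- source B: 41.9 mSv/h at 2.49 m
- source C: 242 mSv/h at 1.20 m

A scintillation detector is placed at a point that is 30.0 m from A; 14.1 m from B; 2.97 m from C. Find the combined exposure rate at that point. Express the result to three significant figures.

41.6 mSv/h

Each source contributes Iᵢ·(dᵢ/rᵢ)²; contributions add.
A: 115 × (2.54/30.0)² = 0.8244 mSv/h
B: 41.9 × (2.49/14.1)² = 1.307 mSv/h
C: 242 × (1.20/2.97)² = 39.51 mSv/h
Total = 0.8244 + 1.307 + 39.51 = 41.64 mSv/h.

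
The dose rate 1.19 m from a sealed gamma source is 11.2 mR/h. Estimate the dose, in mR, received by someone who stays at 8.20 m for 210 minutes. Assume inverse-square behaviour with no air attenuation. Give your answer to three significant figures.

0.826 mR

Intensity scales as (d₁/d₂)², so rate at 8.20 m:
11.2 × (1.19/8.20)² = 11.2 × 0.02106 = 0.2359 mR/h.
Dose = rate × time = 0.2359 mR/h × 3.500 h = 0.8256 mR.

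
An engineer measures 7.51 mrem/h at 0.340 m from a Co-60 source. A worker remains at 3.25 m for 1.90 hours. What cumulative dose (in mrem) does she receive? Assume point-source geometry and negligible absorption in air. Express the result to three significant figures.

0.156 mrem

Applying the 1/r² law, rate at 3.25 m:
(0.340/3.25)² = 0.01094, so 7.51 × 0.01094 = 0.08216 mrem/h.
Dose = rate × time = 0.08216 mrem/h × 1.900 h = 0.1561 mrem.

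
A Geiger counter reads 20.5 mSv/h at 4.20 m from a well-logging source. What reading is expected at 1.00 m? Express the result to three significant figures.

Applying the 1/r² law, the rate at 1.00 m is
(4.20/1.00)² = 17.64, so 20.5 × 17.64 = 361.6 mSv/h.

362 mSv/h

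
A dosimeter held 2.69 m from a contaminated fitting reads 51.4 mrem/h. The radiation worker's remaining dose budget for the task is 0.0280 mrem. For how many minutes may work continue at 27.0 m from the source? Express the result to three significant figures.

3.29 min

Using I₁d₁² = I₂d₂², rate at 27.0 m:
(2.69/27.0)² = 0.009926, so 51.4 × 0.009926 = 0.5102 mrem/h.
Stay time = 0.0280 mrem ÷ 0.5102 mrem/h = 0.05488 h = 3.293 min.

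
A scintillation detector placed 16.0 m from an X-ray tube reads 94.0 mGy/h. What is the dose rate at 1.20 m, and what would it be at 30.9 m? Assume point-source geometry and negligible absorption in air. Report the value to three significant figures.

Using I₁d₁² = I₂d₂²,
At 1.20 m: (16.0/1.20)² = 177.8, so 94.0 × 177.8 = 16710 mGy/h
At 30.9 m: 16710 × (1.20/30.9)² = 16710 × 0.001508 = 25.20 mGy/h.

16700 mGy/h; 25.2 mGy/h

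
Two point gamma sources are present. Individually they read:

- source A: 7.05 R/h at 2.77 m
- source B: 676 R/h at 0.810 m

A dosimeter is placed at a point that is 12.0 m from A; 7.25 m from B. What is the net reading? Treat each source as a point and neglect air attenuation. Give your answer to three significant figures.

8.81 R/h

Each source contributes Iᵢ·(dᵢ/rᵢ)²; contributions add.
A: 7.05 × (2.77/12.0)² = 0.3757 R/h
B: 676 × (0.810/7.25)² = 8.438 R/h
Total = 0.3757 + 8.438 = 8.814 R/h.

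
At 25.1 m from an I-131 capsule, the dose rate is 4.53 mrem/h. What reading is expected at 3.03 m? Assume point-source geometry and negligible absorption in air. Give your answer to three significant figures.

311 mrem/h

Using I₁d₁² = I₂d₂², the rate at 3.03 m is
(25.1/3.03)² = 68.62, so 4.53 × 68.62 = 310.8 mrem/h.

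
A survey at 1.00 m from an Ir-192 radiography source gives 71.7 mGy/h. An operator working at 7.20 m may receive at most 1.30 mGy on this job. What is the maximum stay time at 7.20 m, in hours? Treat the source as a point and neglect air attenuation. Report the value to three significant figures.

0.940 h

Using I₁d₁² = I₂d₂², rate at 7.20 m:
71.7 × (1.00/7.20)² = 71.7 × 0.01929 = 1.383 mGy/h.
Stay time = 1.30 mGy ÷ 1.383 mGy/h = 0.9400 h.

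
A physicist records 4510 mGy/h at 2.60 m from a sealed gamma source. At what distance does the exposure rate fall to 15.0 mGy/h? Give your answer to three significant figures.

Using I₁d₁² = I₂d₂², d₂ = d₁·√(I₁/I₂).
I₁/I₂ = 4510/15.0 = 300.7, so d₂ = 2.60 × √300.7 = 45.09 m.

45.1 m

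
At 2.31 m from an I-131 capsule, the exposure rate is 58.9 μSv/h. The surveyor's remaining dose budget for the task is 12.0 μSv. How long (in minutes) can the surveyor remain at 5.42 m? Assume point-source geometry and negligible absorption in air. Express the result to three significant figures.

Since intensity falls as 1/r², rate at 5.42 m:
(2.31/5.42)² = 0.1816, so 58.9 × 0.1816 = 10.70 μSv/h.
Stay time = 12.0 μSv ÷ 10.70 μSv/h = 1.121 h = 67.26 min.

67.3 min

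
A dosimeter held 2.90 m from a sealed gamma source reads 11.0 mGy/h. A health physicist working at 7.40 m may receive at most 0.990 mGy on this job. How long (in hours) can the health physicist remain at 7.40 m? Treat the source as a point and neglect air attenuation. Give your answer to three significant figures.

0.586 h

Since intensity falls as 1/r², rate at 7.40 m:
(2.90/7.40)² = 0.1536, so 11.0 × 0.1536 = 1.690 mGy/h.
Stay time = 0.990 mGy ÷ 1.690 mGy/h = 0.5858 h.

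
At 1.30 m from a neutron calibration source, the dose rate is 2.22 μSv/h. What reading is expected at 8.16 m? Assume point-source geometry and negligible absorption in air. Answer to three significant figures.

0.0563 μSv/h

Applying the 1/r² law, the rate at 8.16 m is
(1.30/8.16)² = 0.02538, so 2.22 × 0.02538 = 0.05634 μSv/h.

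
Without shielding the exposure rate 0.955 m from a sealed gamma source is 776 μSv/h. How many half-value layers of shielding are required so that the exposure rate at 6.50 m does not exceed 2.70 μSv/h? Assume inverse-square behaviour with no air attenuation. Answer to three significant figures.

At 6.50 m, distance alone gives (0.955/6.50)² = 0.02159, so 776 × 0.02159 = 16.75 μSv/h.
Further attenuation needed: 16.75/2.70 = 6.204.
n = log₂(6.204) = 2.633 half-value layers.

2.63 half-value layers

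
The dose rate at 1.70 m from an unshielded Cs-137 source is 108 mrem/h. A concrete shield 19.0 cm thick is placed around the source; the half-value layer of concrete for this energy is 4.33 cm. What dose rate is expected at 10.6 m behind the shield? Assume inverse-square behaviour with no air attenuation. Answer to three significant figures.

Distance alone: 108 × (1.70/10.6)² = 108 × 0.02572 = 2.778 mrem/h.
Shield: 19.0/4.33 = 4.388 half-value layers → attenuation 2^(−4.388) = 0.04776.
Combined: 2.778 × 0.04776 = 0.1327 mrem/h.

0.133 mrem/h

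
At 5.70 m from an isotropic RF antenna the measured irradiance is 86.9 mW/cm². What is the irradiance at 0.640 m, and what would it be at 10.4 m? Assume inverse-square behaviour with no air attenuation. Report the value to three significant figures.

Using I₁d₁² = I₂d₂²,
At 0.640 m: 86.9 × (5.70/0.640)² = 86.9 × 79.32 = 6893 mW/cm²
At 10.4 m: (0.640/10.4)² = 0.003787, so 6893 × 0.003787 = 26.10 mW/cm².

6890 mW/cm²; 26.1 mW/cm²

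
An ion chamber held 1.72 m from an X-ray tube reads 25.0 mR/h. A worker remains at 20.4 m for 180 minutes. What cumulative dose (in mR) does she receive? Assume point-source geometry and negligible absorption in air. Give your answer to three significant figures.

0.533 mR

Intensity scales as (d₁/d₂)², so rate at 20.4 m:
25.0 × (1.72/20.4)² = 25.0 × 0.007109 = 0.1777 mR/h.
Dose = rate × time = 0.1777 mR/h × 3.000 h = 0.5331 mR.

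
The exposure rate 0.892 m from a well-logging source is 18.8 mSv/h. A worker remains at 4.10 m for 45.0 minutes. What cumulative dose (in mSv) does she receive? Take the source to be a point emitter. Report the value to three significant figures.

Intensity scales as (d₁/d₂)², so rate at 4.10 m:
(0.892/4.10)² = 0.04733, so 18.8 × 0.04733 = 0.8898 mSv/h.
Dose = rate × time = 0.8898 mSv/h × 0.7500 h = 0.6673 mSv.

0.667 mSv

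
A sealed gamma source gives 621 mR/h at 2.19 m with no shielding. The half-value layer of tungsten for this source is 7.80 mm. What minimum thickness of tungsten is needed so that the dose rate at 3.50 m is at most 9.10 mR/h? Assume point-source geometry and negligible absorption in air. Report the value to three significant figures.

37.0 mm

At 3.50 m, distance alone gives 621 × (2.19/3.50)² = 621 × 0.3915 = 243.1 mR/h.
Further attenuation needed: 243.1/9.10 = 26.71.
n = log₂(26.71) = 4.739 half-value layers.
Thickness = 4.739 × 7.80 mm = 36.96 mm.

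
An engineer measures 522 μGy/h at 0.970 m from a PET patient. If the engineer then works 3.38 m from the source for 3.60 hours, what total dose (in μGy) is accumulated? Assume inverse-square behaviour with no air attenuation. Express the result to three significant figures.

155 μGy

Applying the 1/r² law, rate at 3.38 m:
522 × (0.970/3.38)² = 522 × 0.08236 = 42.99 μGy/h.
Dose = rate × time = 42.99 μGy/h × 3.600 h = 154.8 μGy.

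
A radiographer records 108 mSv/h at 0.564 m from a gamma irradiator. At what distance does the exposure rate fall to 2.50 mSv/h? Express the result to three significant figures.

3.71 m

Intensity scales as (d₁/d₂)², so d₂ = d₁·√(I₁/I₂).
I₁/I₂ = 108/2.50 = 43.20, so d₂ = 0.564 × √43.20 = 3.707 m.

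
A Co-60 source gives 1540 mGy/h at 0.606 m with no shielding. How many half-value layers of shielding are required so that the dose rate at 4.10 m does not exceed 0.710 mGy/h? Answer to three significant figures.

At 4.10 m, distance alone gives (0.606/4.10)² = 0.02185, so 1540 × 0.02185 = 33.65 mGy/h.
Further attenuation needed: 33.65/0.710 = 47.39.
n = log₂(47.39) = 5.567 half-value layers.

5.57 half-value layers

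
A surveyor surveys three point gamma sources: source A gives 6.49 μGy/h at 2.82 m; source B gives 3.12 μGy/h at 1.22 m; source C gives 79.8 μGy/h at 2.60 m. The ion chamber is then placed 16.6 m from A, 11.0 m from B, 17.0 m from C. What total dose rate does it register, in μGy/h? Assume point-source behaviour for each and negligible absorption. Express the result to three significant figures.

2.09 μGy/h

By superposition, sum each source's inverse-square contribution:
A: 6.49 × (2.82/16.6)² = 0.1873 μGy/h
B: 3.12 × (1.22/11.0)² = 0.03838 μGy/h
C: 79.8 × (2.60/17.0)² = 1.867 μGy/h
Total = 0.1873 + 0.03838 + 1.867 = 2.093 μGy/h.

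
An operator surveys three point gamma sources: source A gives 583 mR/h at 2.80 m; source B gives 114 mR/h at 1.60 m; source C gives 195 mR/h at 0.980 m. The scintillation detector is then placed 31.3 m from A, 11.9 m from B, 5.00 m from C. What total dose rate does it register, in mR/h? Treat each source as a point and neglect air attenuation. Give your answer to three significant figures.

Each source contributes Iᵢ·(dᵢ/rᵢ)²; contributions add.
A: 583 × (2.80/31.3)² = 4.665 mR/h
B: 114 × (1.60/11.9)² = 2.061 mR/h
C: 195 × (0.980/5.00)² = 7.491 mR/h
Total = 4.665 + 2.061 + 7.491 = 14.22 mR/h.

14.2 mR/h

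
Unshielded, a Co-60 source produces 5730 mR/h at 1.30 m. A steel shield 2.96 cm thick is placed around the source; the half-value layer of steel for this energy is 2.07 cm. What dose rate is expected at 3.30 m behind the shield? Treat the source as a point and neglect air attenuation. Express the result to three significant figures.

Distance alone: 5730 × (1.30/3.30)² = 5730 × 0.1552 = 889.3 mR/h.
Shield: 2.96/2.07 = 1.430 half-value layers → attenuation 2^(−1.430) = 0.3711.
Combined: 889.3 × 0.3711 = 330.0 mR/h.

330 mR/h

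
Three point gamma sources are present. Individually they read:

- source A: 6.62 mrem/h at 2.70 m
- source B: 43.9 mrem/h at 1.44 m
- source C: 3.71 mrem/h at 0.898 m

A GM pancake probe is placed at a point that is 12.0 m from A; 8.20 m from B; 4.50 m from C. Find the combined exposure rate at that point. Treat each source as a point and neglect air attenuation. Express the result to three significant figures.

1.84 mrem/h

By superposition, sum each source's inverse-square contribution:
A: 6.62 × (2.70/12.0)² = 0.3351 mrem/h
B: 43.9 × (1.44/8.20)² = 1.354 mrem/h
C: 3.71 × (0.898/4.50)² = 0.1477 mrem/h
Total = 0.3351 + 1.354 + 0.1477 = 1.837 mrem/h.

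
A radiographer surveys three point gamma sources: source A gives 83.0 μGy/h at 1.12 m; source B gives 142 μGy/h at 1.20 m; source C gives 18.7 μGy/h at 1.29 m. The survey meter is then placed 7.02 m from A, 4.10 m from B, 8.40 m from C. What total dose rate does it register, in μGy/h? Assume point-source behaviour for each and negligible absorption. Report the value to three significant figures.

14.7 μGy/h

Each source contributes Iᵢ·(dᵢ/rᵢ)²; contributions add.
A: 83.0 × (1.12/7.02)² = 2.113 μGy/h
B: 142 × (1.20/4.10)² = 12.16 μGy/h
C: 18.7 × (1.29/8.40)² = 0.4410 μGy/h
Total = 2.113 + 12.16 + 0.4410 = 14.71 μGy/h.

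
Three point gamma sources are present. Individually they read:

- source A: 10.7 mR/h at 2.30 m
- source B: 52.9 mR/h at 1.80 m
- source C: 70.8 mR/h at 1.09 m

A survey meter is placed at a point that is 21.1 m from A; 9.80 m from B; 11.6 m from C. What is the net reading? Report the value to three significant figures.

Each source contributes Iᵢ·(dᵢ/rᵢ)²; contributions add.
A: 10.7 × (2.30/21.1)² = 0.1271 mR/h
B: 52.9 × (1.80/9.80)² = 1.785 mR/h
C: 70.8 × (1.09/11.6)² = 0.6251 mR/h
Total = 0.1271 + 1.785 + 0.6251 = 2.537 mR/h.

2.54 mR/h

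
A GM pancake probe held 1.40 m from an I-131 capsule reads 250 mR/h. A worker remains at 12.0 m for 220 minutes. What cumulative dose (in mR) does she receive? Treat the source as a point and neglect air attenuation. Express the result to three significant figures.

12.5 mR

Applying the 1/r² law, rate at 12.0 m:
(1.40/12.0)² = 0.01361, so 250 × 0.01361 = 3.403 mR/h.
Dose = rate × time = 3.403 mR/h × 3.667 h = 12.48 mR.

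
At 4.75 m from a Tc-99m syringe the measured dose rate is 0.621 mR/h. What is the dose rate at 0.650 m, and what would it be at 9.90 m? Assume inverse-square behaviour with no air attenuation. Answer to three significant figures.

By the inverse-square law,
At 0.650 m: (4.75/0.650)² = 53.40, so 0.621 × 53.40 = 33.16 mR/h
At 9.90 m: (0.650/9.90)² = 0.004311, so 33.16 × 0.004311 = 0.1430 mR/h.

33.2 mR/h; 0.143 mR/h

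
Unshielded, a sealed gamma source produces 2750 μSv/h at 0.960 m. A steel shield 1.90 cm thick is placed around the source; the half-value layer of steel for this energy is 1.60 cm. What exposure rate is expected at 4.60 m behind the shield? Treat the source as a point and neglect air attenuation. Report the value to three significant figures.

Distance alone: 2750 × (0.960/4.60)² = 2750 × 0.04355 = 119.8 μSv/h.
Shield: 1.90/1.60 = 1.187 half-value layers → attenuation 2^(−1.187) = 0.4392.
Combined: 119.8 × 0.4392 = 52.62 μSv/h.

52.6 μSv/h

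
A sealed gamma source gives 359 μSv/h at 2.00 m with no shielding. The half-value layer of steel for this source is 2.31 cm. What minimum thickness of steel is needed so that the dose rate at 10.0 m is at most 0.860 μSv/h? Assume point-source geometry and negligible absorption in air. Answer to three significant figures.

At 10.0 m, distance alone gives (2.00/10.0)² = 0.04000, so 359 × 0.04000 = 14.36 μSv/h.
Further attenuation needed: 14.36/0.860 = 16.70.
n = log₂(16.70) = 4.062 half-value layers.
Thickness = 4.062 × 2.31 cm = 9.383 cm.

9.38 cm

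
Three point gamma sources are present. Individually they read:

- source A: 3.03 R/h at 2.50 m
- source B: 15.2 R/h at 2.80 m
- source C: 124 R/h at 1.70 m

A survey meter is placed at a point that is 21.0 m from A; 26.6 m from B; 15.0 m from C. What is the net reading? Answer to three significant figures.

By superposition, sum each source's inverse-square contribution:
A: 3.03 × (2.50/21.0)² = 0.04294 R/h
B: 15.2 × (2.80/26.6)² = 0.1684 R/h
C: 124 × (1.70/15.0)² = 1.593 R/h
Total = 0.04294 + 0.1684 + 1.593 = 1.804 R/h.

1.80 R/h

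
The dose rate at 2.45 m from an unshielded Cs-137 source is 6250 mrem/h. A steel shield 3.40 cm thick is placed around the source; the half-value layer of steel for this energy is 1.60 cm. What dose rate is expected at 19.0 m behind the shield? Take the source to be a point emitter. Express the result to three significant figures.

23.8 mrem/h

Distance alone: (2.45/19.0)² = 0.01663, so 6250 × 0.01663 = 103.9 mrem/h.
Shield: 3.40/1.60 = 2.125 half-value layers → attenuation 2^(−2.125) = 0.2293.
Combined: 103.9 × 0.2293 = 23.82 mrem/h.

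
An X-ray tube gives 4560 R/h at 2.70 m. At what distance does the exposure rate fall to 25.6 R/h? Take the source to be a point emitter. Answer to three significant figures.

Intensity scales as (d₁/d₂)², so d₂ = d₁·√(I₁/I₂).
I₁/I₂ = 4560/25.6 = 178.1, so d₂ = 2.70 × √178.1 = 36.03 m.

36.0 m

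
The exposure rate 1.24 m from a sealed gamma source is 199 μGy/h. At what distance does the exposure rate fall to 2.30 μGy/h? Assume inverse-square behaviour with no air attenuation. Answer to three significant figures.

By the inverse-square law, d₂ = d₁·√(I₁/I₂).
I₁/I₂ = 199/2.30 = 86.52, so d₂ = 1.24 × √86.52 = 11.53 m.

11.5 m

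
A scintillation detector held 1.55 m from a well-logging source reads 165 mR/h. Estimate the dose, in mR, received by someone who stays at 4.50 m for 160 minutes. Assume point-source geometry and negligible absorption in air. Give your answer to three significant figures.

52.2 mR

By the inverse-square law, rate at 4.50 m:
(1.55/4.50)² = 0.1186, so 165 × 0.1186 = 19.57 mR/h.
Dose = rate × time = 19.57 mR/h × 2.667 h = 52.19 mR.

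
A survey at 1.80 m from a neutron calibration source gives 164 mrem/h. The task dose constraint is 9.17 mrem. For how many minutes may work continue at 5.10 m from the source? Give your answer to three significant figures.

26.9 min

By the inverse-square law, rate at 5.10 m:
(1.80/5.10)² = 0.1246, so 164 × 0.1246 = 20.43 mrem/h.
Stay time = 9.17 mrem ÷ 20.43 mrem/h = 0.4488 h = 26.93 min.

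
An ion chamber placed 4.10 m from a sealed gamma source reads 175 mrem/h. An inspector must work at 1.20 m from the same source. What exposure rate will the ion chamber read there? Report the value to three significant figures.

Applying the 1/r² law, scaling from 4.10 m to 1.20 m:
(4.10/1.20)² = 11.67, so 175 × 11.67 = 2042 mrem/h.

2040 mrem/h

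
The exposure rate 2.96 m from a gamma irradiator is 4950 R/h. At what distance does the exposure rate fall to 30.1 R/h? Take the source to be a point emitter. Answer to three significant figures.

By the inverse-square law, d₂ = d₁·√(I₁/I₂).
I₁/I₂ = 4950/30.1 = 164.5, so d₂ = 2.96 × √164.5 = 37.96 m.

38.0 m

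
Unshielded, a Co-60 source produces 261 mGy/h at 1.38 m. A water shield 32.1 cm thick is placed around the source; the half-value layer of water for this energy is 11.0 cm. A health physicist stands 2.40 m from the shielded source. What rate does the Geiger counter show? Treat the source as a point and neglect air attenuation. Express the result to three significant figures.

Distance alone: (1.38/2.40)² = 0.3306, so 261 × 0.3306 = 86.29 mGy/h.
Shield: 32.1/11.0 = 2.918 half-value layers → attenuation 2^(−2.918) = 0.1323.
Combined: 86.29 × 0.1323 = 11.42 mGy/h.

11.4 mGy/h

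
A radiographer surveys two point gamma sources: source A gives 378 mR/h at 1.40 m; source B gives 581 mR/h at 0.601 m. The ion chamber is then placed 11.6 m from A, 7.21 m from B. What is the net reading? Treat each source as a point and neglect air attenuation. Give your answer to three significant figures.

9.54 mR/h

Each source contributes Iᵢ·(dᵢ/rᵢ)²; contributions add.
A: 378 × (1.40/11.6)² = 5.506 mR/h
B: 581 × (0.601/7.21)² = 4.037 mR/h
Total = 5.506 + 4.037 = 9.543 mR/h.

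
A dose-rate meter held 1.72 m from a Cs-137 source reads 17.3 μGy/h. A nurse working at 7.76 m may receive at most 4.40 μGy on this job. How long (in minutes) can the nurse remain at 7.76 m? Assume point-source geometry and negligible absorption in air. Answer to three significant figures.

Applying the 1/r² law, rate at 7.76 m:
17.3 × (1.72/7.76)² = 17.3 × 0.04913 = 0.8499 μGy/h.
Stay time = 4.40 μGy ÷ 0.8499 μGy/h = 5.177 h = 310.6 min.

311 min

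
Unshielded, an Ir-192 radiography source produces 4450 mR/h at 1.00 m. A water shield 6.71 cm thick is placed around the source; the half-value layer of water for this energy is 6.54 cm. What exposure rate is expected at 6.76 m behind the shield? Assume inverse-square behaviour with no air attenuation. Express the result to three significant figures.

47.8 mR/h

Distance alone: (1.00/6.76)² = 0.02188, so 4450 × 0.02188 = 97.37 mR/h.
Shield: 6.71/6.54 = 1.026 half-value layers → attenuation 2^(−1.026) = 0.4911.
Combined: 97.37 × 0.4911 = 47.82 mR/h.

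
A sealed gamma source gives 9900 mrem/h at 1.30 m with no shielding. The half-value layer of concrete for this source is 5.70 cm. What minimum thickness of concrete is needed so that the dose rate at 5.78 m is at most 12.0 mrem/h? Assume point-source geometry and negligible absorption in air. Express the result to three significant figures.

30.7 cm

At 5.78 m, distance alone gives (1.30/5.78)² = 0.05059, so 9900 × 0.05059 = 500.8 mrem/h.
Further attenuation needed: 500.8/12.0 = 41.73.
n = log₂(41.73) = 5.383 half-value layers.
Thickness = 5.383 × 5.70 cm = 30.68 cm.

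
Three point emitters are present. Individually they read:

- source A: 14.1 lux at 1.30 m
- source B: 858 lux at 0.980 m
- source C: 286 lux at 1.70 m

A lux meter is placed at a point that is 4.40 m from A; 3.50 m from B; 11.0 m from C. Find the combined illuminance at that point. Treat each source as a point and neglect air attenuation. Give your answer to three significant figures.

75.3 lux

Each source contributes Iᵢ·(dᵢ/rᵢ)²; contributions add.
A: 14.1 × (1.30/4.40)² = 1.231 lux
B: 858 × (0.980/3.50)² = 67.27 lux
C: 286 × (1.70/11.0)² = 6.831 lux
Total = 1.231 + 67.27 + 6.831 = 75.33 lux.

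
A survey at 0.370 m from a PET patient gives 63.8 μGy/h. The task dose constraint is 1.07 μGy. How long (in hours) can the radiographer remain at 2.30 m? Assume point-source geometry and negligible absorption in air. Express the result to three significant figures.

0.648 h

Using I₁d₁² = I₂d₂², rate at 2.30 m:
(0.370/2.30)² = 0.02588, so 63.8 × 0.02588 = 1.651 μGy/h.
Stay time = 1.07 μGy ÷ 1.651 μGy/h = 0.6481 h.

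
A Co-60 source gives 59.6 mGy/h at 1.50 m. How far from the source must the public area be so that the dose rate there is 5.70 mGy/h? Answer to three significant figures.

4.85 m

Since intensity falls as 1/r², d₂ = d₁·√(I₁/I₂).
I₁/I₂ = 59.6/5.70 = 10.46, so d₂ = 1.50 × √10.46 = 4.851 m.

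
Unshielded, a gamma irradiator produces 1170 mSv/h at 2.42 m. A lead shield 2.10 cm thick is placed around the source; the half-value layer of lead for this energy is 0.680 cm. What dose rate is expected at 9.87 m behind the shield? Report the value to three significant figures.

Distance alone: (2.42/9.87)² = 0.06012, so 1170 × 0.06012 = 70.34 mSv/h.
Shield: 2.10/0.680 = 3.088 half-value layers → attenuation 2^(−3.088) = 0.1176.
Combined: 70.34 × 0.1176 = 8.272 mSv/h.

8.27 mSv/h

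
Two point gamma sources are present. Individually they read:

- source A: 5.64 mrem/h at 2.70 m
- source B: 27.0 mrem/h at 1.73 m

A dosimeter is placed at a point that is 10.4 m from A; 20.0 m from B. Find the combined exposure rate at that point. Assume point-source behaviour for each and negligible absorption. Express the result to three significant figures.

By superposition, sum each source's inverse-square contribution:
A: 5.64 × (2.70/10.4)² = 0.3801 mrem/h
B: 27.0 × (1.73/20.0)² = 0.2020 mrem/h
Total = 0.3801 + 0.2020 = 0.5821 mrem/h.

0.582 mrem/h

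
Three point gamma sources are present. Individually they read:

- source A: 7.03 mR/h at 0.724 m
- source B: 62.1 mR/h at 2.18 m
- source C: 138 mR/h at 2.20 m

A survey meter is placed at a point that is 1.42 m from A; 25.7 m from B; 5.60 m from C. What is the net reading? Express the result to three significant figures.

Each source contributes Iᵢ·(dᵢ/rᵢ)²; contributions add.
A: 7.03 × (0.724/1.42)² = 1.827 mR/h
B: 62.1 × (2.18/25.7)² = 0.4468 mR/h
C: 138 × (2.20/5.60)² = 21.30 mR/h
Total = 1.827 + 0.4468 + 21.30 = 23.57 mR/h.

23.6 mR/h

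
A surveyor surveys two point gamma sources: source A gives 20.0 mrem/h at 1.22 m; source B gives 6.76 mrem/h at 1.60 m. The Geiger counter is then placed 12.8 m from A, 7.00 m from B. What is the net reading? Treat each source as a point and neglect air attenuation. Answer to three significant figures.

Each source contributes Iᵢ·(dᵢ/rᵢ)²; contributions add.
A: 20.0 × (1.22/12.8)² = 0.1817 mrem/h
B: 6.76 × (1.60/7.00)² = 0.3532 mrem/h
Total = 0.1817 + 0.3532 = 0.5349 mrem/h.

0.535 mrem/h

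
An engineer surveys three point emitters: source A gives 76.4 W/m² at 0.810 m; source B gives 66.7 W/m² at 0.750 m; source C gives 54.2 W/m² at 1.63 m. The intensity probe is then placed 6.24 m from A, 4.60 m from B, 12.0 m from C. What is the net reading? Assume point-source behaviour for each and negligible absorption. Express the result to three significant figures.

4.06 W/m²

By superposition, sum each source's inverse-square contribution:
A: 76.4 × (0.810/6.24)² = 1.287 W/m²
B: 66.7 × (0.750/4.60)² = 1.773 W/m²
C: 54.2 × (1.63/12.0)² = 1.000 W/m²
Total = 1.287 + 1.773 + 1.000 = 4.060 W/m².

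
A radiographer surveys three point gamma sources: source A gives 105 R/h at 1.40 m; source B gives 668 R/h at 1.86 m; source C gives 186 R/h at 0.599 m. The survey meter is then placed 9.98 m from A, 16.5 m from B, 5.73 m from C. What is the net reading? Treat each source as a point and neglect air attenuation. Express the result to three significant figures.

By superposition, sum each source's inverse-square contribution:
A: 105 × (1.40/9.98)² = 2.066 R/h
B: 668 × (1.86/16.5)² = 8.489 R/h
C: 186 × (0.599/5.73)² = 2.033 R/h
Total = 2.066 + 8.489 + 2.033 = 12.59 R/h.

12.6 R/h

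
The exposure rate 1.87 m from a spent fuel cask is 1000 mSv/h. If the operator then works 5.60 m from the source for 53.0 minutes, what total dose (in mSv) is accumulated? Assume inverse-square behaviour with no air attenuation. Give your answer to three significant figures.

98.5 mSv

Since intensity falls as 1/r², rate at 5.60 m:
(1.87/5.60)² = 0.1115, so 1000 × 0.1115 = 111.5 mSv/h.
Dose = rate × time = 111.5 mSv/h × 0.8833 h = 98.49 mSv.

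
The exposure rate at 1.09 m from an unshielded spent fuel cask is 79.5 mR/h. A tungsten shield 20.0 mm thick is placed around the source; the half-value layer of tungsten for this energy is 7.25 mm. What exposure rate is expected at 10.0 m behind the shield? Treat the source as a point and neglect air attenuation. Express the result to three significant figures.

Distance alone: 79.5 × (1.09/10.0)² = 79.5 × 0.01188 = 0.9445 mR/h.
Shield: 20.0/7.25 = 2.759 half-value layers → attenuation 2^(−2.759) = 0.1477.
Combined: 0.9445 × 0.1477 = 0.1395 mR/h.

0.140 mR/h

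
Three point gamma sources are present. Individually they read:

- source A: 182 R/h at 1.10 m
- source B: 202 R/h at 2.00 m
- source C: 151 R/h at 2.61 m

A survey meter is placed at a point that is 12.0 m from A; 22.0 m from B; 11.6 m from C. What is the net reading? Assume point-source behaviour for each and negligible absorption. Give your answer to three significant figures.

10.8 R/h

By superposition, sum each source's inverse-square contribution:
A: 182 × (1.10/12.0)² = 1.529 R/h
B: 202 × (2.00/22.0)² = 1.669 R/h
C: 151 × (2.61/11.6)² = 7.644 R/h
Total = 1.529 + 1.669 + 7.644 = 10.84 R/h.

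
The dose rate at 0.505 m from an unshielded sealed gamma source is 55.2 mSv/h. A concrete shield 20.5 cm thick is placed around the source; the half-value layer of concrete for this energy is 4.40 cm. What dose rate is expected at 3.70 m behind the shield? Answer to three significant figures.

0.0407 mSv/h

Distance alone: 55.2 × (0.505/3.70)² = 55.2 × 0.01863 = 1.028 mSv/h.
Shield: 20.5/4.40 = 4.659 half-value layers → attenuation 2^(−4.659) = 0.03958.
Combined: 1.028 × 0.03958 = 0.04069 mSv/h.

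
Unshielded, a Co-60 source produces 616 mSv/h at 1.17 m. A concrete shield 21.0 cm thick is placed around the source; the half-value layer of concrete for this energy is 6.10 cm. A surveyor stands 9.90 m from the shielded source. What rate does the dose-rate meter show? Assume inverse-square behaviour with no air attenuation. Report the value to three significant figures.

Distance alone: (1.17/9.90)² = 0.01397, so 616 × 0.01397 = 8.606 mSv/h.
Shield: 21.0/6.10 = 3.443 half-value layers → attenuation 2^(−3.443) = 0.09195.
Combined: 8.606 × 0.09195 = 0.7913 mSv/h.

0.791 mSv/h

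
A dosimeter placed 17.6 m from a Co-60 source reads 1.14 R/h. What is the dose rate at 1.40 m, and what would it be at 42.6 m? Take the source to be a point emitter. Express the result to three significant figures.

By the inverse-square law,
At 1.40 m: 1.14 × (17.6/1.40)² = 1.14 × 158.0 = 180.1 R/h
At 42.6 m: (1.40/42.6)² = 0.001080, so 180.1 × 0.001080 = 0.1945 R/h.

180 R/h; 0.195 R/h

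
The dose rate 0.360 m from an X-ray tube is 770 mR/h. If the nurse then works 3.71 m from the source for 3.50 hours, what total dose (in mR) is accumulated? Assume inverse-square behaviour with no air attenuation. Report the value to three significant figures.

Intensity scales as (d₁/d₂)², so rate at 3.71 m:
(0.360/3.71)² = 0.009416, so 770 × 0.009416 = 7.250 mR/h.
Dose = rate × time = 7.250 mR/h × 3.500 h = 25.38 mR.

25.4 mR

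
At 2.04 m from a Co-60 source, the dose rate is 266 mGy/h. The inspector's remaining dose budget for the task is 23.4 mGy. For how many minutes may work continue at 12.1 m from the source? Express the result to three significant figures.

186 min

Using I₁d₁² = I₂d₂², rate at 12.1 m:
(2.04/12.1)² = 0.02842, so 266 × 0.02842 = 7.560 mGy/h.
Stay time = 23.4 mGy ÷ 7.560 mGy/h = 3.095 h = 185.7 min.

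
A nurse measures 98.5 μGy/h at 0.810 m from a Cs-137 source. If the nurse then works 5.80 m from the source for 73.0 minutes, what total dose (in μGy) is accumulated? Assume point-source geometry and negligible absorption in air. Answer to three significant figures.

2.34 μGy

By the inverse-square law, rate at 5.80 m:
(0.810/5.80)² = 0.01950, so 98.5 × 0.01950 = 1.921 μGy/h.
Dose = rate × time = 1.921 μGy/h × 1.217 h = 2.338 μGy.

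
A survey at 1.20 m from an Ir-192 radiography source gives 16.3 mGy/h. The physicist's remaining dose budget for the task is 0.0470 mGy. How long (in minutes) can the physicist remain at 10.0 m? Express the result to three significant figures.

12.0 min

Using I₁d₁² = I₂d₂², rate at 10.0 m:
16.3 × (1.20/10.0)² = 16.3 × 0.01440 = 0.2347 mGy/h.
Stay time = 0.0470 mGy ÷ 0.2347 mGy/h = 0.2003 h = 12.02 min.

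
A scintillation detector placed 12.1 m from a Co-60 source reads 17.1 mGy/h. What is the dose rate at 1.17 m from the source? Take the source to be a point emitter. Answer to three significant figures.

1830 mGy/h

Applying the 1/r² law, scaling from 12.1 m to 1.17 m:
(12.1/1.17)² = 107.0, so 17.1 × 107.0 = 1830 mGy/h.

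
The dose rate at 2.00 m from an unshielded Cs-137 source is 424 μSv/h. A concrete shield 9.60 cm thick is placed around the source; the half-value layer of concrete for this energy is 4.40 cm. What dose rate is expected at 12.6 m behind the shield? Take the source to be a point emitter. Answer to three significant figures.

2.35 μSv/h

Distance alone: (2.00/12.6)² = 0.02520, so 424 × 0.02520 = 10.68 μSv/h.
Shield: 9.60/4.40 = 2.182 half-value layers → attenuation 2^(−2.182) = 0.2204.
Combined: 10.68 × 0.2204 = 2.354 μSv/h.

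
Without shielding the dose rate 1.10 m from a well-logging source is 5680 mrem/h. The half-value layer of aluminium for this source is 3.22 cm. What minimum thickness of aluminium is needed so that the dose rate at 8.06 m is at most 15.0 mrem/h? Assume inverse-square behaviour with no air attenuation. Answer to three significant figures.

9.07 cm

At 8.06 m, distance alone gives 5680 × (1.10/8.06)² = 5680 × 0.01863 = 105.8 mrem/h.
Further attenuation needed: 105.8/15.0 = 7.053.
n = log₂(7.053) = 2.818 half-value layers.
Thickness = 2.818 × 3.22 cm = 9.074 cm.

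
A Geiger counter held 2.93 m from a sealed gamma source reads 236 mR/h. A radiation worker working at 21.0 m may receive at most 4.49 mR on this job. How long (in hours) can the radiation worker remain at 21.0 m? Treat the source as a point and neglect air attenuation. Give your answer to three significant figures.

Using I₁d₁² = I₂d₂², rate at 21.0 m:
(2.93/21.0)² = 0.01947, so 236 × 0.01947 = 4.595 mR/h.
Stay time = 4.49 mR ÷ 4.595 mR/h = 0.9771 h.

0.977 h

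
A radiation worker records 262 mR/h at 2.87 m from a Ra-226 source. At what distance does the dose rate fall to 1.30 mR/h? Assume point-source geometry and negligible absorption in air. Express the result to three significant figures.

40.7 m

Since intensity falls as 1/r², d₂ = d₁·√(I₁/I₂).
I₁/I₂ = 262/1.30 = 201.5, so d₂ = 2.87 × √201.5 = 40.74 m.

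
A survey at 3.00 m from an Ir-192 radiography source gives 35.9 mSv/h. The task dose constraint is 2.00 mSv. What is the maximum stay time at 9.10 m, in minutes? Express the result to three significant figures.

30.8 min

Applying the 1/r² law, rate at 9.10 m:
(3.00/9.10)² = 0.1087, so 35.9 × 0.1087 = 3.902 mSv/h.
Stay time = 2.00 mSv ÷ 3.902 mSv/h = 0.5126 h = 30.76 min.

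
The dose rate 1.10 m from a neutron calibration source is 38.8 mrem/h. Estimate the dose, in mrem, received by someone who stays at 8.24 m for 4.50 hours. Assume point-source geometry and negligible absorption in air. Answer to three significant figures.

Using I₁d₁² = I₂d₂², rate at 8.24 m:
38.8 × (1.10/8.24)² = 38.8 × 0.01782 = 0.6914 mrem/h.
Dose = rate × time = 0.6914 mrem/h × 4.500 h = 3.111 mrem.

3.11 mrem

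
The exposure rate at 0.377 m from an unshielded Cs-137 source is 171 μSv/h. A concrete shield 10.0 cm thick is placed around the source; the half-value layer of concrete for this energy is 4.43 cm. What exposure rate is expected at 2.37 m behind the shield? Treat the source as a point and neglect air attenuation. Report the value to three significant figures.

0.905 μSv/h

Distance alone: (0.377/2.37)² = 0.02530, so 171 × 0.02530 = 4.326 μSv/h.
Shield: 10.0/4.43 = 2.257 half-value layers → attenuation 2^(−2.257) = 0.2092.
Combined: 4.326 × 0.2092 = 0.9050 μSv/h.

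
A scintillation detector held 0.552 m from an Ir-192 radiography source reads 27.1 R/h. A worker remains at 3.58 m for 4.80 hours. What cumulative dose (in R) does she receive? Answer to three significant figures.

By the inverse-square law, rate at 3.58 m:
27.1 × (0.552/3.58)² = 27.1 × 0.02377 = 0.6442 R/h.
Dose = rate × time = 0.6442 R/h × 4.800 h = 3.092 R.

3.09 R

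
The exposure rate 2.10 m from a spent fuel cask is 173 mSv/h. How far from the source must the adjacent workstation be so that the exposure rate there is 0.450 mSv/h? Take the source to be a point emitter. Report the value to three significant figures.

41.2 m

Since intensity falls as 1/r², d₂ = d₁·√(I₁/I₂).
I₁/I₂ = 173/0.450 = 384.4, so d₂ = 2.10 × √384.4 = 41.17 m.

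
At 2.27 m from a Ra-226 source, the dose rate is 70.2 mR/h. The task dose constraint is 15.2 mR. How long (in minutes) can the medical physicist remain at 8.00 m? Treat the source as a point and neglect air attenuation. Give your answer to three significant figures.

Using I₁d₁² = I₂d₂², rate at 8.00 m:
70.2 × (2.27/8.00)² = 70.2 × 0.08051 = 5.652 mR/h.
Stay time = 15.2 mR ÷ 5.652 mR/h = 2.689 h = 161.3 min.

161 min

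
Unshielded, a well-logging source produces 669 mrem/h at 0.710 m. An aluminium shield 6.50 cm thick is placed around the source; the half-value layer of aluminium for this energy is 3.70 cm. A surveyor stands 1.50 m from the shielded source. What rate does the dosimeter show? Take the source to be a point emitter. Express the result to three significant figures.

44.4 mrem/h

Distance alone: 669 × (0.710/1.50)² = 669 × 0.2240 = 149.9 mrem/h.
Shield: 6.50/3.70 = 1.757 half-value layers → attenuation 2^(−1.757) = 0.2959.
Combined: 149.9 × 0.2959 = 44.36 mrem/h.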